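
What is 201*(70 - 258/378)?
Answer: 292589/21 ≈ 13933.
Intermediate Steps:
201*(70 - 258/378) = 201*(70 - 258*1/378) = 201*(70 - 43/63) = 201*(4367/63) = 292589/21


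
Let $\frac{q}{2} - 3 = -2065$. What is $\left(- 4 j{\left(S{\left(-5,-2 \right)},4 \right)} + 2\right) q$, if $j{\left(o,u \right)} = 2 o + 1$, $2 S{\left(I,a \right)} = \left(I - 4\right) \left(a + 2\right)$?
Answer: $8248$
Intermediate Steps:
$q = -4124$ ($q = 6 + 2 \left(-2065\right) = 6 - 4130 = -4124$)
$S{\left(I,a \right)} = \frac{\left(-4 + I\right) \left(2 + a\right)}{2}$ ($S{\left(I,a \right)} = \frac{\left(I - 4\right) \left(a + 2\right)}{2} = \frac{\left(-4 + I\right) \left(2 + a\right)}{2}$)
$j{\left(o,u \right)} = 1 + 2 o$
$\left(- 4 j{\left(S{\left(-5,-2 \right)},4 \right)} + 2\right) q = \left(- 4 \left(1 + 2 \left(-4 - 5 - -4 + \frac{1}{2} \left(-5\right) \left(-2\right)\right)\right) + 2\right) \left(-4124\right) = \left(- 4 \left(1 + 2 \left(-4 - 5 + 4 + 5\right)\right) + 2\right) \left(-4124\right) = \left(- 4 \left(1 + 2 \cdot 0\right) + 2\right) \left(-4124\right) = \left(- 4 \left(1 + 0\right) + 2\right) \left(-4124\right) = \left(\left(-4\right) 1 + 2\right) \left(-4124\right) = \left(-4 + 2\right) \left(-4124\right) = \left(-2\right) \left(-4124\right) = 8248$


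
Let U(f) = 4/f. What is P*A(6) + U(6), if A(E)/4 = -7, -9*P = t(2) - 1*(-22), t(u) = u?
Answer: 226/3 ≈ 75.333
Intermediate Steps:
P = -8/3 (P = -(2 - 1*(-22))/9 = -(2 + 22)/9 = -⅑*24 = -8/3 ≈ -2.6667)
A(E) = -28 (A(E) = 4*(-7) = -28)
P*A(6) + U(6) = -8/3*(-28) + 4/6 = 224/3 + 4*(⅙) = 224/3 + ⅔ = 226/3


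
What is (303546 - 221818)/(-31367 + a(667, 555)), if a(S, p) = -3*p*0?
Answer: -81728/31367 ≈ -2.6055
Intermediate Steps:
a(S, p) = 0
(303546 - 221818)/(-31367 + a(667, 555)) = (303546 - 221818)/(-31367 + 0) = 81728/(-31367) = 81728*(-1/31367) = -81728/31367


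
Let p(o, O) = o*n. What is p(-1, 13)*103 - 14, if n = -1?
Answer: 89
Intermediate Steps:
p(o, O) = -o (p(o, O) = o*(-1) = -o)
p(-1, 13)*103 - 14 = -1*(-1)*103 - 14 = 1*103 - 14 = 103 - 14 = 89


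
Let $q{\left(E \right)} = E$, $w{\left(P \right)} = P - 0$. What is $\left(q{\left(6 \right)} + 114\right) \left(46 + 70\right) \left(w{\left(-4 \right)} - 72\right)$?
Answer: $-1057920$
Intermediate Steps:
$w{\left(P \right)} = P$ ($w{\left(P \right)} = P + 0 = P$)
$\left(q{\left(6 \right)} + 114\right) \left(46 + 70\right) \left(w{\left(-4 \right)} - 72\right) = \left(6 + 114\right) \left(46 + 70\right) \left(-4 - 72\right) = 120 \cdot 116 \left(-76\right) = 120 \left(-8816\right) = -1057920$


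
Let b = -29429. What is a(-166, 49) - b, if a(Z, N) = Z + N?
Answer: 29312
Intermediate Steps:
a(Z, N) = N + Z
a(-166, 49) - b = (49 - 166) - 1*(-29429) = -117 + 29429 = 29312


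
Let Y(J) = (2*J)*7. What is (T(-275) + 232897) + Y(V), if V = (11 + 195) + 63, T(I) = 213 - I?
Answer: 237151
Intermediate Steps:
V = 269 (V = 206 + 63 = 269)
Y(J) = 14*J
(T(-275) + 232897) + Y(V) = ((213 - 1*(-275)) + 232897) + 14*269 = ((213 + 275) + 232897) + 3766 = (488 + 232897) + 3766 = 233385 + 3766 = 237151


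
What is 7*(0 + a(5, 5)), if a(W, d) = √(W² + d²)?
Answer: 35*√2 ≈ 49.497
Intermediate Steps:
7*(0 + a(5, 5)) = 7*(0 + √(5² + 5²)) = 7*(0 + √(25 + 25)) = 7*(0 + √50) = 7*(0 + 5*√2) = 7*(5*√2) = 35*√2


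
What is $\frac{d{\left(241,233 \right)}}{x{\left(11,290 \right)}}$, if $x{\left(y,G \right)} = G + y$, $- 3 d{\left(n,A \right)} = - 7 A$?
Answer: $\frac{233}{129} \approx 1.8062$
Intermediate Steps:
$d{\left(n,A \right)} = \frac{7 A}{3}$ ($d{\left(n,A \right)} = - \frac{\left(-7\right) A}{3} = \frac{7 A}{3}$)
$\frac{d{\left(241,233 \right)}}{x{\left(11,290 \right)}} = \frac{\frac{7}{3} \cdot 233}{290 + 11} = \frac{1631}{3 \cdot 301} = \frac{1631}{3} \cdot \frac{1}{301} = \frac{233}{129}$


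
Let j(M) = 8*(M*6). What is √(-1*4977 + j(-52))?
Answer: I*√7473 ≈ 86.447*I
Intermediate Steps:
j(M) = 48*M (j(M) = 8*(6*M) = 48*M)
√(-1*4977 + j(-52)) = √(-1*4977 + 48*(-52)) = √(-4977 - 2496) = √(-7473) = I*√7473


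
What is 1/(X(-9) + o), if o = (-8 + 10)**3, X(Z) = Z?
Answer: -1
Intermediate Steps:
o = 8 (o = 2**3 = 8)
1/(X(-9) + o) = 1/(-9 + 8) = 1/(-1) = -1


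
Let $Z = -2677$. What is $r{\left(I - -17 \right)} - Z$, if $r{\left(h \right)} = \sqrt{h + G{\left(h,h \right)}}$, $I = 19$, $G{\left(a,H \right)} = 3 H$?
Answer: $2689$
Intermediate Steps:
$r{\left(h \right)} = 2 \sqrt{h}$ ($r{\left(h \right)} = \sqrt{h + 3 h} = \sqrt{4 h} = 2 \sqrt{h}$)
$r{\left(I - -17 \right)} - Z = 2 \sqrt{19 - -17} - -2677 = 2 \sqrt{19 + 17} + 2677 = 2 \sqrt{36} + 2677 = 2 \cdot 6 + 2677 = 12 + 2677 = 2689$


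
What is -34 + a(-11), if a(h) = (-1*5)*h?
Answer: 21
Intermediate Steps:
a(h) = -5*h
-34 + a(-11) = -34 - 5*(-11) = -34 + 55 = 21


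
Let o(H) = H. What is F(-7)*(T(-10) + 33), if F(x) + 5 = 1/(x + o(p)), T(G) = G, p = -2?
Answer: -1058/9 ≈ -117.56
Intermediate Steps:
F(x) = -5 + 1/(-2 + x) (F(x) = -5 + 1/(x - 2) = -5 + 1/(-2 + x))
F(-7)*(T(-10) + 33) = ((11 - 5*(-7))/(-2 - 7))*(-10 + 33) = ((11 + 35)/(-9))*23 = -⅑*46*23 = -46/9*23 = -1058/9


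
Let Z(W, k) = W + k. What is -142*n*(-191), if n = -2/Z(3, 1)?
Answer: -13561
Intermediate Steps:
n = -½ (n = -2/(3 + 1) = -2/4 = -2*¼ = -½ ≈ -0.50000)
-142*n*(-191) = -142*(-½)*(-191) = 71*(-191) = -13561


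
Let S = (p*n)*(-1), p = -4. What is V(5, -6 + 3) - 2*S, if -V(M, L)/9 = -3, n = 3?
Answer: 3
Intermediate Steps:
V(M, L) = 27 (V(M, L) = -9*(-3) = 27)
S = 12 (S = -4*3*(-1) = -12*(-1) = 12)
V(5, -6 + 3) - 2*S = 27 - 2*12 = 27 - 24 = 3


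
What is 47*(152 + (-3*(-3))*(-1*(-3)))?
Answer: 8413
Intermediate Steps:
47*(152 + (-3*(-3))*(-1*(-3))) = 47*(152 + 9*3) = 47*(152 + 27) = 47*179 = 8413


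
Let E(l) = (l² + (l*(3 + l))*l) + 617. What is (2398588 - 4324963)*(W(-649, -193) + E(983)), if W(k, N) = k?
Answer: -1837236256090125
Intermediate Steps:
E(l) = 617 + l² + l²*(3 + l) (E(l) = (l² + l²*(3 + l)) + 617 = 617 + l² + l²*(3 + l))
(2398588 - 4324963)*(W(-649, -193) + E(983)) = (2398588 - 4324963)*(-649 + (617 + 983³ + 4*983²)) = -1926375*(-649 + (617 + 949862087 + 4*966289)) = -1926375*(-649 + (617 + 949862087 + 3865156)) = -1926375*(-649 + 953727860) = -1926375*953727211 = -1837236256090125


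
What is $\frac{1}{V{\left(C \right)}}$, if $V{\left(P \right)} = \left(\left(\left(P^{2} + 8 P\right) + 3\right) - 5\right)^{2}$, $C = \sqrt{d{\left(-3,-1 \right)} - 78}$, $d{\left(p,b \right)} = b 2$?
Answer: $\frac{i}{4 \left(401 i + 1312 \sqrt{5}\right)} \approx 1.1434 \cdot 10^{-5} + 8.3653 \cdot 10^{-5} i$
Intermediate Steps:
$d{\left(p,b \right)} = 2 b$
$C = 4 i \sqrt{5}$ ($C = \sqrt{2 \left(-1\right) - 78} = \sqrt{-2 - 78} = \sqrt{-80} = 4 i \sqrt{5} \approx 8.9443 i$)
$V{\left(P \right)} = \left(-2 + P^{2} + 8 P\right)^{2}$ ($V{\left(P \right)} = \left(\left(3 + P^{2} + 8 P\right) - 5\right)^{2} = \left(-2 + P^{2} + 8 P\right)^{2}$)
$\frac{1}{V{\left(C \right)}} = \frac{1}{\left(-2 + \left(4 i \sqrt{5}\right)^{2} + 8 \cdot 4 i \sqrt{5}\right)^{2}} = \frac{1}{\left(-2 - 80 + 32 i \sqrt{5}\right)^{2}} = \frac{1}{\left(-82 + 32 i \sqrt{5}\right)^{2}}$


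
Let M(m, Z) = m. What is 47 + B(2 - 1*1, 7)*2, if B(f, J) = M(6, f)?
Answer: 59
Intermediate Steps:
B(f, J) = 6
47 + B(2 - 1*1, 7)*2 = 47 + 6*2 = 47 + 12 = 59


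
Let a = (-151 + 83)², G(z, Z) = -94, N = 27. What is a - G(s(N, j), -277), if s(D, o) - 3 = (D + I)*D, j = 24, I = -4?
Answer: 4718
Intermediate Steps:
s(D, o) = 3 + D*(-4 + D) (s(D, o) = 3 + (D - 4)*D = 3 + (-4 + D)*D = 3 + D*(-4 + D))
a = 4624 (a = (-68)² = 4624)
a - G(s(N, j), -277) = 4624 - 1*(-94) = 4624 + 94 = 4718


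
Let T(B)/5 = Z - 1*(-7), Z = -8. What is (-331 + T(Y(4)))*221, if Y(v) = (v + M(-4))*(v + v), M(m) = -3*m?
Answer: -74256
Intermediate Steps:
Y(v) = 2*v*(12 + v) (Y(v) = (v - 3*(-4))*(v + v) = (v + 12)*(2*v) = (12 + v)*(2*v) = 2*v*(12 + v))
T(B) = -5 (T(B) = 5*(-8 - 1*(-7)) = 5*(-8 + 7) = 5*(-1) = -5)
(-331 + T(Y(4)))*221 = (-331 - 5)*221 = -336*221 = -74256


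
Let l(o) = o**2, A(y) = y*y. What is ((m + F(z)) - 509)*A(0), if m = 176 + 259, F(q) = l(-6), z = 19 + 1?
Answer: 0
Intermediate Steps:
z = 20
A(y) = y**2
F(q) = 36 (F(q) = (-6)**2 = 36)
m = 435
((m + F(z)) - 509)*A(0) = ((435 + 36) - 509)*0**2 = (471 - 509)*0 = -38*0 = 0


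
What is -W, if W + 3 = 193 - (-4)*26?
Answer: -294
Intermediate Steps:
W = 294 (W = -3 + (193 - (-4)*26) = -3 + (193 - 1*(-104)) = -3 + (193 + 104) = -3 + 297 = 294)
-W = -1*294 = -294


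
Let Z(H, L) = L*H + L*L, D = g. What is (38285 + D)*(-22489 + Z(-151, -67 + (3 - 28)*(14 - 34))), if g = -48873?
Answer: -1054744796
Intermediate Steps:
D = -48873
Z(H, L) = L² + H*L (Z(H, L) = H*L + L² = L² + H*L)
(38285 + D)*(-22489 + Z(-151, -67 + (3 - 28)*(14 - 34))) = (38285 - 48873)*(-22489 + (-67 + (3 - 28)*(14 - 34))*(-151 + (-67 + (3 - 28)*(14 - 34)))) = -10588*(-22489 + (-67 - 25*(-20))*(-151 + (-67 - 25*(-20)))) = -10588*(-22489 + (-67 + 500)*(-151 + (-67 + 500))) = -10588*(-22489 + 433*(-151 + 433)) = -10588*(-22489 + 433*282) = -10588*(-22489 + 122106) = -10588*99617 = -1054744796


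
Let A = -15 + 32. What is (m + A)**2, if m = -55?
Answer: 1444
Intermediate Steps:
A = 17
(m + A)**2 = (-55 + 17)**2 = (-38)**2 = 1444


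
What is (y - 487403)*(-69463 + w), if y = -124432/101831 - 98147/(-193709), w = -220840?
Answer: 2791066389678419238204/19725581179 ≈ 1.4149e+11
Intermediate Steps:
y = -14109191131/19725581179 (y = -124432*1/101831 - 98147*(-1/193709) = -124432/101831 + 98147/193709 = -14109191131/19725581179 ≈ -0.71527)
(y - 487403)*(-69463 + w) = (-14109191131/19725581179 - 487403)*(-69463 - 220840) = -9614321552579268/19725581179*(-290303) = 2791066389678419238204/19725581179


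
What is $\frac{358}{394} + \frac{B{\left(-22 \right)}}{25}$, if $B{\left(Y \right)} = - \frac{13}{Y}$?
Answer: $\frac{101011}{108350} \approx 0.93227$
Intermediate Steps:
$\frac{358}{394} + \frac{B{\left(-22 \right)}}{25} = \frac{358}{394} + \frac{\left(-13\right) \frac{1}{-22}}{25} = 358 \cdot \frac{1}{394} + \left(-13\right) \left(- \frac{1}{22}\right) \frac{1}{25} = \frac{179}{197} + \frac{13}{22} \cdot \frac{1}{25} = \frac{179}{197} + \frac{13}{550} = \frac{101011}{108350}$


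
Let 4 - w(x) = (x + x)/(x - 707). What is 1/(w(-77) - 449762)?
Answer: -56/25186459 ≈ -2.2234e-6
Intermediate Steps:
w(x) = 4 - 2*x/(-707 + x) (w(x) = 4 - (x + x)/(x - 707) = 4 - 2*x/(-707 + x))
1/(w(-77) - 449762) = 1/(2*(-1414 - 77)/(-707 - 77) - 449762) = 1/(2*(-1491)/(-784) - 449762) = 1/(2*(-1/784)*(-1491) - 449762) = 1/(213/56 - 449762) = 1/(-25186459/56) = -56/25186459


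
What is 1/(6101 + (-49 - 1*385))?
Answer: 1/5667 ≈ 0.00017646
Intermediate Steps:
1/(6101 + (-49 - 1*385)) = 1/(6101 + (-49 - 385)) = 1/(6101 - 434) = 1/5667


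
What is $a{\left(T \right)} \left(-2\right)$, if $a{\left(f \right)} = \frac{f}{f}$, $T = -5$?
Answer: $-2$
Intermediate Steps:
$a{\left(f \right)} = 1$
$a{\left(T \right)} \left(-2\right) = 1 \left(-2\right) = -2$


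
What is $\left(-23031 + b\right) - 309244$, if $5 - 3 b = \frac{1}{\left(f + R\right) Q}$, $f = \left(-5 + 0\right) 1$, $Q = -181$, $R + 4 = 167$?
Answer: $- \frac{28507058359}{85794} \approx -3.3227 \cdot 10^{5}$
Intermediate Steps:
$R = 163$ ($R = -4 + 167 = 163$)
$f = -5$ ($f = \left(-5\right) 1 = -5$)
$b = \frac{142991}{85794}$ ($b = \frac{5}{3} - \frac{1}{3 \left(-5 + 163\right) \left(-181\right)} = \frac{5}{3} - \frac{1}{3 \cdot 158 \left(-181\right)} = \frac{5}{3} - \frac{1}{3 \left(-28598\right)} = \frac{5}{3} - - \frac{1}{85794} = \frac{5}{3} + \frac{1}{85794} = \frac{142991}{85794} \approx 1.6667$)
$\left(-23031 + b\right) - 309244 = \left(-23031 + \frac{142991}{85794}\right) - 309244 = - \frac{1975778623}{85794} - 309244 = - \frac{28507058359}{85794}$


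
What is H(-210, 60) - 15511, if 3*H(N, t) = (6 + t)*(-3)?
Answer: -15577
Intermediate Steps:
H(N, t) = -6 - t (H(N, t) = ((6 + t)*(-3))/3 = (-18 - 3*t)/3 = -6 - t)
H(-210, 60) - 15511 = (-6 - 1*60) - 15511 = (-6 - 60) - 15511 = -66 - 15511 = -15577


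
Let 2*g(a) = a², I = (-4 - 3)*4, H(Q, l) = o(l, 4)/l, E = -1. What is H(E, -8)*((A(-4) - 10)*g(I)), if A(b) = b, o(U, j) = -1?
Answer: -686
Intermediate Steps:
H(Q, l) = -1/l
I = -28 (I = -7*4 = -28)
g(a) = a²/2
H(E, -8)*((A(-4) - 10)*g(I)) = (-1/(-8))*((-4 - 10)*((½)*(-28)²)) = (-1*(-⅛))*(-7*784) = (-14*392)/8 = (⅛)*(-5488) = -686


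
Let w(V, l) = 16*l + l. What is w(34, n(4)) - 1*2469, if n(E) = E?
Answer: -2401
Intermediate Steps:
w(V, l) = 17*l
w(34, n(4)) - 1*2469 = 17*4 - 1*2469 = 68 - 2469 = -2401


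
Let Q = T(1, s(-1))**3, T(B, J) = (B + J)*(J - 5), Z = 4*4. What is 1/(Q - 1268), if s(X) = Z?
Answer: 1/6537935 ≈ 1.5295e-7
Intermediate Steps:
Z = 16
s(X) = 16
T(B, J) = (-5 + J)*(B + J) (T(B, J) = (B + J)*(-5 + J) = (-5 + J)*(B + J))
Q = 6539203 (Q = (16**2 - 5*1 - 5*16 + 1*16)**3 = (256 - 5 - 80 + 16)**3 = 187**3 = 6539203)
1/(Q - 1268) = 1/(6539203 - 1268) = 1/6537935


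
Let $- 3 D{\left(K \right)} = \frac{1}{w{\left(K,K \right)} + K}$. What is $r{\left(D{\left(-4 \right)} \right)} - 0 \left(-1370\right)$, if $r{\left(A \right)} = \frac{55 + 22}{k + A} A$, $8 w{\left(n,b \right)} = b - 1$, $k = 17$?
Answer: $\frac{616}{1895} \approx 0.32507$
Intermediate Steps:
$w{\left(n,b \right)} = - \frac{1}{8} + \frac{b}{8}$ ($w{\left(n,b \right)} = \frac{b - 1}{8} = \frac{-1 + b}{8} = - \frac{1}{8} + \frac{b}{8}$)
$D{\left(K \right)} = - \frac{1}{3 \left(- \frac{1}{8} + \frac{9 K}{8}\right)}$ ($D{\left(K \right)} = - \frac{1}{3 \left(\left(- \frac{1}{8} + \frac{K}{8}\right) + K\right)} = - \frac{1}{3 \left(- \frac{1}{8} + \frac{9 K}{8}\right)}$)
$r{\left(A \right)} = \frac{77 A}{17 + A}$ ($r{\left(A \right)} = \frac{55 + 22}{17 + A} A = \frac{77}{17 + A} A = \frac{77 A}{17 + A}$)
$r{\left(D{\left(-4 \right)} \right)} - 0 \left(-1370\right) = \frac{77 \left(- \frac{8}{-3 + 27 \left(-4\right)}\right)}{17 - \frac{8}{-3 + 27 \left(-4\right)}} - 0 \left(-1370\right) = \frac{77 \left(- \frac{8}{-3 - 108}\right)}{17 - \frac{8}{-3 - 108}} - 0 = \frac{77 \left(- \frac{8}{-111}\right)}{17 - \frac{8}{-111}} + 0 = \frac{77 \left(\left(-8\right) \left(- \frac{1}{111}\right)\right)}{17 - - \frac{8}{111}} + 0 = 77 \cdot \frac{8}{111} \frac{1}{17 + \frac{8}{111}} + 0 = 77 \cdot \frac{8}{111} \frac{1}{\frac{1895}{111}} + 0 = 77 \cdot \frac{8}{111} \cdot \frac{111}{1895} + 0 = \frac{616}{1895} + 0 = \frac{616}{1895}$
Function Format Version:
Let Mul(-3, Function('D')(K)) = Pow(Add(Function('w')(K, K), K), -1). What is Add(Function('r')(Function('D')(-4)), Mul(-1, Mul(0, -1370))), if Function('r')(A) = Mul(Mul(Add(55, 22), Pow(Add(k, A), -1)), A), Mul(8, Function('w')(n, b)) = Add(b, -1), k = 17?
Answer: Rational(616, 1895) ≈ 0.32507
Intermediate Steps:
Function('w')(n, b) = Add(Rational(-1, 8), Mul(Rational(1, 8), b)) (Function('w')(n, b) = Mul(Rational(1, 8), Add(b, -1)) = Mul(Rational(1, 8), Add(-1, b)) = Add(Rational(-1, 8), Mul(Rational(1, 8), b)))
Function('D')(K) = Mul(Rational(-1, 3), Pow(Add(Rational(-1, 8), Mul(Rational(9, 8), K)), -1)) (Function('D')(K) = Mul(Rational(-1, 3), Pow(Add(Add(Rational(-1, 8), Mul(Rational(1, 8), K)), K), -1)) = Mul(Rational(-1, 3), Pow(Add(Rational(-1, 8), Mul(Rational(9, 8), K)), -1)))
Function('r')(A) = Mul(77, A, Pow(Add(17, A), -1)) (Function('r')(A) = Mul(Mul(Add(55, 22), Pow(Add(17, A), -1)), A) = Mul(Mul(77, Pow(Add(17, A), -1)), A) = Mul(77, A, Pow(Add(17, A), -1)))
Add(Function('r')(Function('D')(-4)), Mul(-1, Mul(0, -1370))) = Add(Mul(77, Mul(-8, Pow(Add(-3, Mul(27, -4)), -1)), Pow(Add(17, Mul(-8, Pow(Add(-3, Mul(27, -4)), -1))), -1)), Mul(-1, Mul(0, -1370))) = Add(Mul(77, Mul(-8, Pow(Add(-3, -108), -1)), Pow(Add(17, Mul(-8, Pow(Add(-3, -108), -1))), -1)), Mul(-1, 0)) = Add(Mul(77, Mul(-8, Pow(-111, -1)), Pow(Add(17, Mul(-8, Pow(-111, -1))), -1)), 0) = Add(Mul(77, Mul(-8, Rational(-1, 111)), Pow(Add(17, Mul(-8, Rational(-1, 111))), -1)), 0) = Add(Mul(77, Rational(8, 111), Pow(Add(17, Rational(8, 111)), -1)), 0) = Add(Mul(77, Rational(8, 111), Pow(Rational(1895, 111), -1)), 0) = Add(Mul(77, Rational(8, 111), Rational(111, 1895)), 0) = Add(Rational(616, 1895), 0) = Rational(616, 1895)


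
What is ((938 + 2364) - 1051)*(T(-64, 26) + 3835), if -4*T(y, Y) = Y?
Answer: 17235907/2 ≈ 8.6180e+6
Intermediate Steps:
T(y, Y) = -Y/4
((938 + 2364) - 1051)*(T(-64, 26) + 3835) = ((938 + 2364) - 1051)*(-¼*26 + 3835) = (3302 - 1051)*(-13/2 + 3835) = 2251*(7657/2) = 17235907/2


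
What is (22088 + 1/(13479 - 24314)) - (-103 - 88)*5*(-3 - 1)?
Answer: 197933779/10835 ≈ 18268.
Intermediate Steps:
(22088 + 1/(13479 - 24314)) - (-103 - 88)*5*(-3 - 1) = (22088 + 1/(-10835)) - (-191)*5*(-4) = (22088 - 1/10835) - (-191)*(-20) = 239323479/10835 - 1*3820 = 239323479/10835 - 3820 = 197933779/10835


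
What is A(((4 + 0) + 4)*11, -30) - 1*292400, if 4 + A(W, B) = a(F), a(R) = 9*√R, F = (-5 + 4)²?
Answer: -292395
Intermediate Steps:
F = 1 (F = (-1)² = 1)
A(W, B) = 5 (A(W, B) = -4 + 9*√1 = -4 + 9*1 = -4 + 9 = 5)
A(((4 + 0) + 4)*11, -30) - 1*292400 = 5 - 1*292400 = 5 - 292400 = -292395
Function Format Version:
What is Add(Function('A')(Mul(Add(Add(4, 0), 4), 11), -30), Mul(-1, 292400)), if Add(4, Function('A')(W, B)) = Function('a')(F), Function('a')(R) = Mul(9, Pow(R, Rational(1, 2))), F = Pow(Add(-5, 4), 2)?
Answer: -292395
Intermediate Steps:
F = 1 (F = Pow(-1, 2) = 1)
Function('A')(W, B) = 5 (Function('A')(W, B) = Add(-4, Mul(9, Pow(1, Rational(1, 2)))) = Add(-4, Mul(9, 1)) = Add(-4, 9) = 5)
Add(Function('A')(Mul(Add(Add(4, 0), 4), 11), -30), Mul(-1, 292400)) = Add(5, Mul(-1, 292400)) = Add(5, -292400) = -292395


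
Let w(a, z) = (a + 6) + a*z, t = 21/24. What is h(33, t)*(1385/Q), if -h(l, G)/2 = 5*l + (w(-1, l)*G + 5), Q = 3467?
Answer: -403035/3467 ≈ -116.25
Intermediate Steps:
t = 7/8 (t = 21*(1/24) = 7/8 ≈ 0.87500)
w(a, z) = 6 + a + a*z (w(a, z) = (6 + a) + a*z = 6 + a + a*z)
h(l, G) = -10 - 10*l - 2*G*(5 - l) (h(l, G) = -2*(5*l + ((6 - 1 - l)*G + 5)) = -2*(5*l + ((5 - l)*G + 5)) = -2*(5*l + (G*(5 - l) + 5)) = -2*(5*l + (5 + G*(5 - l))) = -2*(5 + 5*l + G*(5 - l)) = -10 - 10*l - 2*G*(5 - l))
h(33, t)*(1385/Q) = (-10 - 10*33 + 2*(7/8)*(-5 + 33))*(1385/3467) = (-10 - 330 + 2*(7/8)*28)*(1385*(1/3467)) = (-10 - 330 + 49)*(1385/3467) = -291*1385/3467 = -403035/3467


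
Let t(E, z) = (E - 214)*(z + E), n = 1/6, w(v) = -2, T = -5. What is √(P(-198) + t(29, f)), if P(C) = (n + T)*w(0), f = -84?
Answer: √91662/3 ≈ 100.92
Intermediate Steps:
n = ⅙ ≈ 0.16667
P(C) = 29/3 (P(C) = (⅙ - 5)*(-2) = -29/6*(-2) = 29/3)
t(E, z) = (-214 + E)*(E + z)
√(P(-198) + t(29, f)) = √(29/3 + (29² - 214*29 - 214*(-84) + 29*(-84))) = √(29/3 + (841 - 6206 + 17976 - 2436)) = √(29/3 + 10175) = √(30554/3) = √91662/3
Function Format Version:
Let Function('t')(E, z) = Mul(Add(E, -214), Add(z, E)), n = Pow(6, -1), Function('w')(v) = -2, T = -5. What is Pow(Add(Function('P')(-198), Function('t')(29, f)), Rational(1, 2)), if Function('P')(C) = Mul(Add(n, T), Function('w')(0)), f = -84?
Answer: Mul(Rational(1, 3), Pow(91662, Rational(1, 2))) ≈ 100.92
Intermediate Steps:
n = Rational(1, 6) ≈ 0.16667
Function('P')(C) = Rational(29, 3) (Function('P')(C) = Mul(Add(Rational(1, 6), -5), -2) = Mul(Rational(-29, 6), -2) = Rational(29, 3))
Function('t')(E, z) = Mul(Add(-214, E), Add(E, z))
Pow(Add(Function('P')(-198), Function('t')(29, f)), Rational(1, 2)) = Pow(Add(Rational(29, 3), Add(Pow(29, 2), Mul(-214, 29), Mul(-214, -84), Mul(29, -84))), Rational(1, 2)) = Pow(Add(Rational(29, 3), Add(841, -6206, 17976, -2436)), Rational(1, 2)) = Pow(Add(Rational(29, 3), 10175), Rational(1, 2)) = Pow(Rational(30554, 3), Rational(1, 2)) = Mul(Rational(1, 3), Pow(91662, Rational(1, 2)))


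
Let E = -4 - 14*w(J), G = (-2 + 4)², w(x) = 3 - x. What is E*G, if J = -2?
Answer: -296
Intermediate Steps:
G = 4 (G = 2² = 4)
E = -74 (E = -4 - 14*(3 - 1*(-2)) = -4 - 14*(3 + 2) = -4 - 14*5 = -4 - 70 = -74)
E*G = -74*4 = -296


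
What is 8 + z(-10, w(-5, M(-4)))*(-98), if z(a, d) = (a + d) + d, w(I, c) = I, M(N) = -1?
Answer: 1968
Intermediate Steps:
z(a, d) = a + 2*d
8 + z(-10, w(-5, M(-4)))*(-98) = 8 + (-10 + 2*(-5))*(-98) = 8 + (-10 - 10)*(-98) = 8 - 20*(-98) = 8 + 1960 = 1968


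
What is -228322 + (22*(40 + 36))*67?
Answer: -116298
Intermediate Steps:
-228322 + (22*(40 + 36))*67 = -228322 + (22*76)*67 = -228322 + 1672*67 = -228322 + 112024 = -116298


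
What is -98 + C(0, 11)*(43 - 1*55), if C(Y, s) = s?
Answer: -230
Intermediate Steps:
-98 + C(0, 11)*(43 - 1*55) = -98 + 11*(43 - 1*55) = -98 + 11*(43 - 55) = -98 + 11*(-12) = -98 - 132 = -230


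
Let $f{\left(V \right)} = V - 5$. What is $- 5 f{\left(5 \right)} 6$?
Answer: $0$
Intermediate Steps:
$f{\left(V \right)} = -5 + V$
$- 5 f{\left(5 \right)} 6 = - 5 \left(-5 + 5\right) 6 = \left(-5\right) 0 \cdot 6 = 0 \cdot 6 = 0$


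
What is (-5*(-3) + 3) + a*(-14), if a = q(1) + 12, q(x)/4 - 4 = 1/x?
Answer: -430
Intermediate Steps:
q(x) = 16 + 4/x
a = 32 (a = (16 + 4/1) + 12 = (16 + 4*1) + 12 = (16 + 4) + 12 = 20 + 12 = 32)
(-5*(-3) + 3) + a*(-14) = (-5*(-3) + 3) + 32*(-14) = (15 + 3) - 448 = 18 - 448 = -430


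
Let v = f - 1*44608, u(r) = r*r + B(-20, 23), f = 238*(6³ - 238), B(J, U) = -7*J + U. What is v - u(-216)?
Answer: -96663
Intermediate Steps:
B(J, U) = U - 7*J
f = -5236 (f = 238*(216 - 238) = 238*(-22) = -5236)
u(r) = 163 + r² (u(r) = r*r + (23 - 7*(-20)) = r² + (23 + 140) = r² + 163 = 163 + r²)
v = -49844 (v = -5236 - 1*44608 = -5236 - 44608 = -49844)
v - u(-216) = -49844 - (163 + (-216)²) = -49844 - (163 + 46656) = -49844 - 1*46819 = -49844 - 46819 = -96663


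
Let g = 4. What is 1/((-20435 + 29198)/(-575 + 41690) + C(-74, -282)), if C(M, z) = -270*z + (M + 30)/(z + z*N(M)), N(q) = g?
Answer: 1932405/147133788863 ≈ 1.3134e-5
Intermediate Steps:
N(q) = 4
C(M, z) = -270*z + (30 + M)/(5*z) (C(M, z) = -270*z + (M + 30)/(z + z*4) = -270*z + (30 + M)/(z + 4*z) = -270*z + (30 + M)/((5*z)) = -270*z + (30 + M)*(1/(5*z)) = -270*z + (30 + M)/(5*z))
1/((-20435 + 29198)/(-575 + 41690) + C(-74, -282)) = 1/((-20435 + 29198)/(-575 + 41690) + (⅕)*(30 - 74 - 1350*(-282)²)/(-282)) = 1/(8763/41115 + (⅕)*(-1/282)*(30 - 74 - 1350*79524)) = 1/(8763*(1/41115) + (⅕)*(-1/282)*(30 - 74 - 107357400)) = 1/(2921/13705 + (⅕)*(-1/282)*(-107357444)) = 1/(2921/13705 + 53678722/705) = 1/(147133788863/1932405) = 1932405/147133788863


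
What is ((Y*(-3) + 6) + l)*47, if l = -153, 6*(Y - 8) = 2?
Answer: -8084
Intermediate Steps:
Y = 25/3 (Y = 8 + (⅙)*2 = 8 + ⅓ = 25/3 ≈ 8.3333)
((Y*(-3) + 6) + l)*47 = (((25/3)*(-3) + 6) - 153)*47 = ((-25 + 6) - 153)*47 = (-19 - 153)*47 = -172*47 = -8084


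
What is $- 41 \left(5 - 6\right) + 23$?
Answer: $64$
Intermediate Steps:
$- 41 \left(5 - 6\right) + 23 = \left(-41\right) \left(-1\right) + 23 = 41 + 23 = 64$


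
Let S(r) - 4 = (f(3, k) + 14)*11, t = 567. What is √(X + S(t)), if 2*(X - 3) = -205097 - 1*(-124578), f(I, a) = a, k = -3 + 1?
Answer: I*√160482/2 ≈ 200.3*I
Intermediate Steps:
k = -2
X = -80513/2 (X = 3 + (-205097 - 1*(-124578))/2 = 3 + (-205097 + 124578)/2 = 3 + (½)*(-80519) = 3 - 80519/2 = -80513/2 ≈ -40257.)
S(r) = 136 (S(r) = 4 + (-2 + 14)*11 = 4 + 12*11 = 4 + 132 = 136)
√(X + S(t)) = √(-80513/2 + 136) = √(-80241/2) = I*√160482/2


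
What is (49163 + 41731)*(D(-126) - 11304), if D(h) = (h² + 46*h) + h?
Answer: -122706900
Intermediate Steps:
D(h) = h² + 47*h
(49163 + 41731)*(D(-126) - 11304) = (49163 + 41731)*(-126*(47 - 126) - 11304) = 90894*(-126*(-79) - 11304) = 90894*(9954 - 11304) = 90894*(-1350) = -122706900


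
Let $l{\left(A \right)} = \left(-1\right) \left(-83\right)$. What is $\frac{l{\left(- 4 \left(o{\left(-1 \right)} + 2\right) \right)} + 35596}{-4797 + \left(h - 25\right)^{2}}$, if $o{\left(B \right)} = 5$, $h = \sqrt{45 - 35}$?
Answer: $- \frac{24749333}{2882874} + \frac{297325 \sqrt{10}}{2882874} \approx -8.2588$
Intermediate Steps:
$h = \sqrt{10} \approx 3.1623$
$l{\left(A \right)} = 83$
$\frac{l{\left(- 4 \left(o{\left(-1 \right)} + 2\right) \right)} + 35596}{-4797 + \left(h - 25\right)^{2}} = \frac{83 + 35596}{-4797 + \left(\sqrt{10} - 25\right)^{2}} = \frac{35679}{-4797 + \left(-25 + \sqrt{10}\right)^{2}}$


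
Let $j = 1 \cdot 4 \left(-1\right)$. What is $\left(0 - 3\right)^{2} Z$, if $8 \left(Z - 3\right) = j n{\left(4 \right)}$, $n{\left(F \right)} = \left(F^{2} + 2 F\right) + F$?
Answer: $-99$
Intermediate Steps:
$j = -4$ ($j = 4 \left(-1\right) = -4$)
$n{\left(F \right)} = F^{2} + 3 F$
$Z = -11$ ($Z = 3 + \frac{\left(-4\right) 4 \left(3 + 4\right)}{8} = 3 + \frac{\left(-4\right) 4 \cdot 7}{8} = 3 + \frac{\left(-4\right) 28}{8} = 3 + \frac{1}{8} \left(-112\right) = 3 - 14 = -11$)
$\left(0 - 3\right)^{2} Z = \left(0 - 3\right)^{2} \left(-11\right) = \left(-3\right)^{2} \left(-11\right) = 9 \left(-11\right) = -99$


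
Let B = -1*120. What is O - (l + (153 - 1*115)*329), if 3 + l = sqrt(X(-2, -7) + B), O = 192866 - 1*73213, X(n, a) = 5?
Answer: 107154 - I*sqrt(115) ≈ 1.0715e+5 - 10.724*I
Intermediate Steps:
B = -120
O = 119653 (O = 192866 - 73213 = 119653)
l = -3 + I*sqrt(115) (l = -3 + sqrt(5 - 120) = -3 + sqrt(-115) = -3 + I*sqrt(115) ≈ -3.0 + 10.724*I)
O - (l + (153 - 1*115)*329) = 119653 - ((-3 + I*sqrt(115)) + (153 - 1*115)*329) = 119653 - ((-3 + I*sqrt(115)) + (153 - 115)*329) = 119653 - ((-3 + I*sqrt(115)) + 38*329) = 119653 - ((-3 + I*sqrt(115)) + 12502) = 119653 - (12499 + I*sqrt(115)) = 119653 + (-12499 - I*sqrt(115)) = 107154 - I*sqrt(115)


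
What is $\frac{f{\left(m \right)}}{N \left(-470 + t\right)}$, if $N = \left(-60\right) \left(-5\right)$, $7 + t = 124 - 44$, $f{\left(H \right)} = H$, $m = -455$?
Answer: $\frac{91}{23820} \approx 0.0038203$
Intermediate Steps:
$t = 73$ ($t = -7 + \left(124 - 44\right) = -7 + 80 = 73$)
$N = 300$
$\frac{f{\left(m \right)}}{N \left(-470 + t\right)} = - \frac{455}{300 \left(-470 + 73\right)} = - \frac{455}{300 \left(-397\right)} = - \frac{455}{-119100} = \left(-455\right) \left(- \frac{1}{119100}\right) = \frac{91}{23820}$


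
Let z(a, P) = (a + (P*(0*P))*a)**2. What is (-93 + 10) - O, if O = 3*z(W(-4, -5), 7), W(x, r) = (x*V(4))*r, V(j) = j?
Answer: -19283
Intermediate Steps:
W(x, r) = 4*r*x (W(x, r) = (x*4)*r = (4*x)*r = 4*r*x)
z(a, P) = a**2 (z(a, P) = (a + (P*0)*a)**2 = (a + 0*a)**2 = (a + 0)**2 = a**2)
O = 19200 (O = 3*(4*(-5)*(-4))**2 = 3*80**2 = 3*6400 = 19200)
(-93 + 10) - O = (-93 + 10) - 1*19200 = -83 - 19200 = -19283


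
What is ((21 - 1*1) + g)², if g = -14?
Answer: 36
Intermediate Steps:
((21 - 1*1) + g)² = ((21 - 1*1) - 14)² = ((21 - 1) - 14)² = (20 - 14)² = 6² = 36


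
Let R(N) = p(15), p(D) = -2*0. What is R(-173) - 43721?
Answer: -43721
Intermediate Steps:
p(D) = 0
R(N) = 0
R(-173) - 43721 = 0 - 43721 = -43721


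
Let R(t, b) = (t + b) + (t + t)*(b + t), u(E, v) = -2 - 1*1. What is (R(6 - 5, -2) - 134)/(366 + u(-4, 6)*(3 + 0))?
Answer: -137/357 ≈ -0.38375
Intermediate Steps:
u(E, v) = -3 (u(E, v) = -2 - 1 = -3)
R(t, b) = b + t + 2*t*(b + t) (R(t, b) = (b + t) + (2*t)*(b + t) = (b + t) + 2*t*(b + t) = b + t + 2*t*(b + t))
(R(6 - 5, -2) - 134)/(366 + u(-4, 6)*(3 + 0)) = ((-2 + (6 - 5) + 2*(6 - 5)² + 2*(-2)*(6 - 5)) - 134)/(366 - 3*(3 + 0)) = ((-2 + 1 + 2*1² + 2*(-2)*1) - 134)/(366 - 3*3) = ((-2 + 1 + 2*1 - 4) - 134)/(366 - 9) = ((-2 + 1 + 2 - 4) - 134)/357 = (-3 - 134)*(1/357) = -137*1/357 = -137/357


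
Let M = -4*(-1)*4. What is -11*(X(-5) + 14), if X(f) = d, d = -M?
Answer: 22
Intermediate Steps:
M = 16 (M = 4*4 = 16)
d = -16 (d = -1*16 = -16)
X(f) = -16
-11*(X(-5) + 14) = -11*(-16 + 14) = -11*(-2) = 22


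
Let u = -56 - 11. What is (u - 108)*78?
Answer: -13650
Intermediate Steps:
u = -67
(u - 108)*78 = (-67 - 108)*78 = -175*78 = -13650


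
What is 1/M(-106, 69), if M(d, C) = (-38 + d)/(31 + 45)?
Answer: -19/36 ≈ -0.52778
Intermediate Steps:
M(d, C) = -½ + d/76 (M(d, C) = (-38 + d)/76 = (-38 + d)*(1/76) = -½ + d/76)
1/M(-106, 69) = 1/(-½ + (1/76)*(-106)) = 1/(-½ - 53/38) = 1/(-36/19) = -19/36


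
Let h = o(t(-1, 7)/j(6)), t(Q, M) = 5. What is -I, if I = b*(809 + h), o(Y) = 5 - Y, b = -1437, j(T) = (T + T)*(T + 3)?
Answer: 42107453/36 ≈ 1.1697e+6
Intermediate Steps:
j(T) = 2*T*(3 + T) (j(T) = (2*T)*(3 + T) = 2*T*(3 + T))
h = 535/108 (h = 5 - 5/(2*6*(3 + 6)) = 5 - 5/(2*6*9) = 5 - 5/108 = 535/108 ≈ 4.9537)
I = -42107453/36 (I = -1437*(809 + 535/108) = -1437*87907/108 = -42107453/36 ≈ -1.1697e+6)
-I = -1*(-42107453/36) = 42107453/36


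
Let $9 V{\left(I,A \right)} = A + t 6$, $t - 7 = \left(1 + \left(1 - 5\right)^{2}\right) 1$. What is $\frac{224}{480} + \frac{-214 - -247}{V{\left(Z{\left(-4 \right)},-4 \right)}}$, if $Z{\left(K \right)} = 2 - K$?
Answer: $\frac{1087}{420} \approx 2.5881$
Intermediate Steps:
$t = 24$ ($t = 7 + \left(1 + \left(1 - 5\right)^{2}\right) 1 = 7 + \left(1 + \left(-4\right)^{2}\right) 1 = 7 + \left(1 + 16\right) 1 = 7 + 17 \cdot 1 = 7 + 17 = 24$)
$V{\left(I,A \right)} = 16 + \frac{A}{9}$ ($V{\left(I,A \right)} = \frac{A + 24 \cdot 6}{9} = \frac{A + 144}{9} = \frac{144 + A}{9} = 16 + \frac{A}{9}$)
$\frac{224}{480} + \frac{-214 - -247}{V{\left(Z{\left(-4 \right)},-4 \right)}} = \frac{224}{480} + \frac{-214 - -247}{16 + \frac{1}{9} \left(-4\right)} = 224 \cdot \frac{1}{480} + \frac{-214 + 247}{16 - \frac{4}{9}} = \frac{7}{15} + \frac{33}{\frac{140}{9}} = \frac{7}{15} + 33 \cdot \frac{9}{140} = \frac{7}{15} + \frac{297}{140} = \frac{1087}{420}$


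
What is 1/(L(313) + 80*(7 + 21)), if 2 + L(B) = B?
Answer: 1/2551 ≈ 0.00039200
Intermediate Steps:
L(B) = -2 + B
1/(L(313) + 80*(7 + 21)) = 1/((-2 + 313) + 80*(7 + 21)) = 1/(311 + 80*28) = 1/(311 + 2240) = 1/2551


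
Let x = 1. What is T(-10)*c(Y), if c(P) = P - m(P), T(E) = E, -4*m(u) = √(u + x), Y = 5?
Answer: -50 - 5*√6/2 ≈ -56.124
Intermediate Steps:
m(u) = -√(1 + u)/4 (m(u) = -√(u + 1)/4 = -√(1 + u)/4)
c(P) = P + √(1 + P)/4 (c(P) = P - (-1)*√(1 + P)/4 = P + √(1 + P)/4)
T(-10)*c(Y) = -10*(5 + √(1 + 5)/4) = -10*(5 + √6/4) = -50 - 5*√6/2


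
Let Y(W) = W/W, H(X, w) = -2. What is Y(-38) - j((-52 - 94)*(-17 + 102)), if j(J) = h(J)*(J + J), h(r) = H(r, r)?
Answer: -49639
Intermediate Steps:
h(r) = -2
j(J) = -4*J (j(J) = -2*(J + J) = -4*J)
Y(W) = 1
Y(-38) - j((-52 - 94)*(-17 + 102)) = 1 - (-4)*(-52 - 94)*(-17 + 102) = 1 - (-4)*(-146*85) = 1 - (-4)*(-12410) = 1 - 1*49640 = 1 - 49640 = -49639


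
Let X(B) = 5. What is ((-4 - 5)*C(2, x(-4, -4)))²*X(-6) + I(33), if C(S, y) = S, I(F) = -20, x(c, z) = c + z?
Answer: 1600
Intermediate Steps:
((-4 - 5)*C(2, x(-4, -4)))²*X(-6) + I(33) = ((-4 - 5)*2)²*5 - 20 = (-9*2)²*5 - 20 = (-18)²*5 - 20 = 324*5 - 20 = 1620 - 20 = 1600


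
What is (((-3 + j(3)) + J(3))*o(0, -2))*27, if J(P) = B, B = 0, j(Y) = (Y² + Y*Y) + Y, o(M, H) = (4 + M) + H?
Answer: 972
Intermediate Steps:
o(M, H) = 4 + H + M
j(Y) = Y + 2*Y² (j(Y) = (Y² + Y²) + Y = 2*Y² + Y = Y + 2*Y²)
J(P) = 0
(((-3 + j(3)) + J(3))*o(0, -2))*27 = (((-3 + 3*(1 + 2*3)) + 0)*(4 - 2 + 0))*27 = (((-3 + 3*(1 + 6)) + 0)*2)*27 = (((-3 + 3*7) + 0)*2)*27 = (((-3 + 21) + 0)*2)*27 = ((18 + 0)*2)*27 = (18*2)*27 = 36*27 = 972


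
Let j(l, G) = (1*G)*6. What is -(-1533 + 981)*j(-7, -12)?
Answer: -39744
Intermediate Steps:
j(l, G) = 6*G (j(l, G) = G*6 = 6*G)
-(-1533 + 981)*j(-7, -12) = -(-1533 + 981)*6*(-12) = -(-552)*(-72) = -1*39744 = -39744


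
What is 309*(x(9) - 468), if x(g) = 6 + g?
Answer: -139977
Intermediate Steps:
309*(x(9) - 468) = 309*((6 + 9) - 468) = 309*(15 - 468) = 309*(-453) = -139977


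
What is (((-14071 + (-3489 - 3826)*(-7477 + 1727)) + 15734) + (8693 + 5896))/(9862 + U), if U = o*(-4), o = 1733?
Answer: 21038751/1465 ≈ 14361.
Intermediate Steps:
U = -6932 (U = 1733*(-4) = -6932)
(((-14071 + (-3489 - 3826)*(-7477 + 1727)) + 15734) + (8693 + 5896))/(9862 + U) = (((-14071 + (-3489 - 3826)*(-7477 + 1727)) + 15734) + (8693 + 5896))/(9862 - 6932) = (((-14071 - 7315*(-5750)) + 15734) + 14589)/2930 = (((-14071 + 42061250) + 15734) + 14589)*(1/2930) = ((42047179 + 15734) + 14589)*(1/2930) = (42062913 + 14589)*(1/2930) = 42077502*(1/2930) = 21038751/1465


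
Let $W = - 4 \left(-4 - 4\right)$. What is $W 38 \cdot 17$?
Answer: $20672$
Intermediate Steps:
$W = 32$ ($W = \left(-4\right) \left(-8\right) = 32$)
$W 38 \cdot 17 = 32 \cdot 38 \cdot 17 = 1216 \cdot 17 = 20672$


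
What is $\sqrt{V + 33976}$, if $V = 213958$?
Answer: $\sqrt{247934} \approx 497.93$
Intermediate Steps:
$\sqrt{V + 33976} = \sqrt{213958 + 33976} = \sqrt{247934}$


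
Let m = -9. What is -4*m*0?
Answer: 0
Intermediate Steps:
-4*m*0 = -4*(-9)*0 = 36*0 = 0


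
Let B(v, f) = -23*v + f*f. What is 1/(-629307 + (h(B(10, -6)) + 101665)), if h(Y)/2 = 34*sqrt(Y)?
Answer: -263821/139203488610 - 17*I*sqrt(194)/69601744305 ≈ -1.8952e-6 - 3.402e-9*I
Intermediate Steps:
B(v, f) = f**2 - 23*v (B(v, f) = -23*v + f**2 = f**2 - 23*v)
h(Y) = 68*sqrt(Y) (h(Y) = 2*(34*sqrt(Y)) = 68*sqrt(Y))
1/(-629307 + (h(B(10, -6)) + 101665)) = 1/(-629307 + (68*sqrt((-6)**2 - 23*10) + 101665)) = 1/(-629307 + (68*sqrt(36 - 230) + 101665)) = 1/(-629307 + (68*sqrt(-194) + 101665)) = 1/(-629307 + (68*(I*sqrt(194)) + 101665)) = 1/(-629307 + (68*I*sqrt(194) + 101665)) = 1/(-629307 + (101665 + 68*I*sqrt(194))) = 1/(-527642 + 68*I*sqrt(194))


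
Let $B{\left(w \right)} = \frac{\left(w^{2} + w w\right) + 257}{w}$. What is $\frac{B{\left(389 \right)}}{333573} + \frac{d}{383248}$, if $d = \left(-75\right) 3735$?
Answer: $- \frac{36232905711173}{49730221005456} \approx -0.72859$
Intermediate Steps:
$d = -280125$
$B{\left(w \right)} = \frac{257 + 2 w^{2}}{w}$ ($B{\left(w \right)} = \frac{\left(w^{2} + w^{2}\right) + 257}{w} = \frac{2 w^{2} + 257}{w} = \frac{257 + 2 w^{2}}{w}$)
$\frac{B{\left(389 \right)}}{333573} + \frac{d}{383248} = \frac{2 \cdot 389 + \frac{257}{389}}{333573} - \frac{280125}{383248} = \left(778 + 257 \cdot \frac{1}{389}\right) \frac{1}{333573} - \frac{280125}{383248} = \left(778 + \frac{257}{389}\right) \frac{1}{333573} - \frac{280125}{383248} = \frac{302899}{389} \cdot \frac{1}{333573} - \frac{280125}{383248} = \frac{302899}{129759897} - \frac{280125}{383248} = - \frac{36232905711173}{49730221005456}$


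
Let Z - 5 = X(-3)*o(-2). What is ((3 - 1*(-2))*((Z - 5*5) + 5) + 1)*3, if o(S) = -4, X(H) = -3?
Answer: -42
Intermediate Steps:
Z = 17 (Z = 5 - 3*(-4) = 5 + 12 = 17)
((3 - 1*(-2))*((Z - 5*5) + 5) + 1)*3 = ((3 - 1*(-2))*((17 - 5*5) + 5) + 1)*3 = ((3 + 2)*((17 - 25) + 5) + 1)*3 = (5*(-8 + 5) + 1)*3 = (5*(-3) + 1)*3 = (-15 + 1)*3 = -14*3 = -42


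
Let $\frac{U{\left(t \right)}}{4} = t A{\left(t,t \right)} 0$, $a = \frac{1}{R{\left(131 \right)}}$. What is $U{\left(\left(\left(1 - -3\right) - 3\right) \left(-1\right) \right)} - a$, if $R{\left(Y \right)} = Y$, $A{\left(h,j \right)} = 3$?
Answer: $- \frac{1}{131} \approx -0.0076336$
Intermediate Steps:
$a = \frac{1}{131} \approx 0.0076336$
$U{\left(t \right)} = 0$ ($U{\left(t \right)} = 4 t 3 \cdot 0 = 4 \cdot 3 t 0 = 4 \cdot 0 = 0$)
$U{\left(\left(\left(1 - -3\right) - 3\right) \left(-1\right) \right)} - a = 0 - \frac{1}{131} = - \frac{1}{131}$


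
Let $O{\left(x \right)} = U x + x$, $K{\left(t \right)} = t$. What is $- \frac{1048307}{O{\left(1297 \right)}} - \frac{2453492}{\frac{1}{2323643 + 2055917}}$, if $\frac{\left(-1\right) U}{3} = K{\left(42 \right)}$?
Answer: $- \frac{1742068050537131693}{162125} \approx -1.0745 \cdot 10^{13}$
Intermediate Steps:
$U = -126$ ($U = \left(-3\right) 42 = -126$)
$O{\left(x \right)} = - 125 x$ ($O{\left(x \right)} = - 126 x + x = - 125 x$)
$- \frac{1048307}{O{\left(1297 \right)}} - \frac{2453492}{\frac{1}{2323643 + 2055917}} = - \frac{1048307}{\left(-125\right) 1297} - \frac{2453492}{\frac{1}{2323643 + 2055917}} = - \frac{1048307}{-162125} - \frac{2453492}{\frac{1}{4379560}} = \left(-1048307\right) \left(- \frac{1}{162125}\right) - 2453492 \frac{1}{\frac{1}{4379560}} = \frac{1048307}{162125} - 10745215423520 = - \frac{1742068050537131693}{162125}$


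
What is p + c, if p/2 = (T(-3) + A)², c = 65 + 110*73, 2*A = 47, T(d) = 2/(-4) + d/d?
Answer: 9247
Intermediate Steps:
T(d) = ½ (T(d) = 2*(-¼) + 1 = -½ + 1 = ½)
A = 47/2 (A = (½)*47 = 47/2 ≈ 23.500)
c = 8095 (c = 65 + 8030 = 8095)
p = 1152 (p = 2*(½ + 47/2)² = 2*24² = 2*576 = 1152)
p + c = 1152 + 8095 = 9247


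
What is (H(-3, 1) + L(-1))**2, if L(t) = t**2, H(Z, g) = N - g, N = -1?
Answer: 1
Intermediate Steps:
H(Z, g) = -1 - g
(H(-3, 1) + L(-1))**2 = ((-1 - 1*1) + (-1)**2)**2 = ((-1 - 1) + 1)**2 = (-2 + 1)**2 = (-1)**2 = 1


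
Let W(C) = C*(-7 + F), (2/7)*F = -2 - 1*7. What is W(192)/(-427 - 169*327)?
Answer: 3696/27845 ≈ 0.13273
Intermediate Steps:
F = -63/2 (F = 7*(-2 - 1*7)/2 = 7*(-2 - 7)/2 = (7/2)*(-9) = -63/2 ≈ -31.500)
W(C) = -77*C/2 (W(C) = C*(-7 - 63/2) = C*(-77/2) = -77*C/2)
W(192)/(-427 - 169*327) = (-77/2*192)/(-427 - 169*327) = -7392/(-427 - 55263) = -7392/(-55690) = -7392*(-1/55690) = 3696/27845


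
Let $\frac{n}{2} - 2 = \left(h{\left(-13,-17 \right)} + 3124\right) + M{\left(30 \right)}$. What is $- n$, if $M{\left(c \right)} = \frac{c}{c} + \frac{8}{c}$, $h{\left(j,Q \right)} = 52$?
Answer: $- \frac{95378}{15} \approx -6358.5$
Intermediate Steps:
$M{\left(c \right)} = 1 + \frac{8}{c}$
$n = \frac{95378}{15}$ ($n = 4 + 2 \left(\left(52 + 3124\right) + \frac{8 + 30}{30}\right) = 4 + 2 \left(3176 + \frac{1}{30} \cdot 38\right) = 4 + 2 \left(3176 + \frac{19}{15}\right) = 4 + 2 \cdot \frac{47659}{15} = 4 + \frac{95318}{15} = \frac{95378}{15} \approx 6358.5$)
$- n = \left(-1\right) \frac{95378}{15} = - \frac{95378}{15}$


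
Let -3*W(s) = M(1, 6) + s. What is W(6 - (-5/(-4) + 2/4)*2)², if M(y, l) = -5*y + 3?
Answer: 1/36 ≈ 0.027778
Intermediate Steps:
M(y, l) = 3 - 5*y
W(s) = ⅔ - s/3 (W(s) = -((3 - 5*1) + s)/3 = -((3 - 5) + s)/3 = -(-2 + s)/3 = ⅔ - s/3)
W(6 - (-5/(-4) + 2/4)*2)² = (⅔ - (6 - (-5/(-4) + 2/4)*2)/3)² = (⅔ - (6 - (-5*(-¼) + 2*(¼))*2)/3)² = (⅔ - (6 - (5/4 + ½)*2)/3)² = (⅔ - (6 - 7*2/4)/3)² = (⅔ - (6 - 1*7/2)/3)² = (⅔ - (6 - 7/2)/3)² = (⅔ - ⅓*5/2)² = (⅔ - ⅚)² = (-⅙)² = 1/36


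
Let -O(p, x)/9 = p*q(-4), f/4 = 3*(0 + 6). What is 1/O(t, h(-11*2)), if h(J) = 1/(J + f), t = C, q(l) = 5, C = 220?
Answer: -1/9900 ≈ -0.00010101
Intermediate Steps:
f = 72 (f = 4*(3*(0 + 6)) = 4*(3*6) = 4*18 = 72)
t = 220
h(J) = 1/(72 + J) (h(J) = 1/(J + 72) = 1/(72 + J))
O(p, x) = -45*p (O(p, x) = -9*p*5 = -45*p)
1/O(t, h(-11*2)) = 1/(-45*220) = 1/(-9900) = -1/9900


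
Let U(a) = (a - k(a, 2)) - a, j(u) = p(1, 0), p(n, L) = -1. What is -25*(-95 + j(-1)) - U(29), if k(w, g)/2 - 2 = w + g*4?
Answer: 2478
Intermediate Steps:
j(u) = -1
k(w, g) = 4 + 2*w + 8*g (k(w, g) = 4 + 2*(w + g*4) = 4 + 2*(w + 4*g) = 4 + (2*w + 8*g) = 4 + 2*w + 8*g)
U(a) = -20 - 2*a (U(a) = (a - (4 + 2*a + 8*2)) - a = (a - (4 + 2*a + 16)) - a = (a - (20 + 2*a)) - a = (a + (-20 - 2*a)) - a = (-20 - a) - a = -20 - 2*a)
-25*(-95 + j(-1)) - U(29) = -25*(-95 - 1) - (-20 - 2*29) = -25*(-96) - (-20 - 58) = 2400 - 1*(-78) = 2400 + 78 = 2478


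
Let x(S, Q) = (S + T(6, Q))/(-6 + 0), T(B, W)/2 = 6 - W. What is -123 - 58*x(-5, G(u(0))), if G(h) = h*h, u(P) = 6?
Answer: -2254/3 ≈ -751.33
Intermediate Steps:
T(B, W) = 12 - 2*W (T(B, W) = 2*(6 - W) = 12 - 2*W)
G(h) = h²
x(S, Q) = -2 - S/6 + Q/3 (x(S, Q) = (S + (12 - 2*Q))/(-6 + 0) = (12 + S - 2*Q)/(-6) = (12 + S - 2*Q)*(-⅙) = -2 - S/6 + Q/3)
-123 - 58*x(-5, G(u(0))) = -123 - 58*(-2 - ⅙*(-5) + (⅓)*6²) = -123 - 58*(-2 + ⅚ + (⅓)*36) = -123 - 58*(-2 + ⅚ + 12) = -123 - 58*65/6 = -123 - 1885/3 = -2254/3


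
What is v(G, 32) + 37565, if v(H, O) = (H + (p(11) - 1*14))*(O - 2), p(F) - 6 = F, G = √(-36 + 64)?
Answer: 37655 + 60*√7 ≈ 37814.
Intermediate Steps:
G = 2*√7 (G = √28 = 2*√7 ≈ 5.2915)
p(F) = 6 + F
v(H, O) = (-2 + O)*(3 + H) (v(H, O) = (H + ((6 + 11) - 1*14))*(O - 2) = (H + (17 - 14))*(-2 + O) = (H + 3)*(-2 + O) = (3 + H)*(-2 + O) = (-2 + O)*(3 + H))
v(G, 32) + 37565 = (-6 - 4*√7 + 3*32 + (2*√7)*32) + 37565 = (-6 - 4*√7 + 96 + 64*√7) + 37565 = (90 + 60*√7) + 37565 = 37655 + 60*√7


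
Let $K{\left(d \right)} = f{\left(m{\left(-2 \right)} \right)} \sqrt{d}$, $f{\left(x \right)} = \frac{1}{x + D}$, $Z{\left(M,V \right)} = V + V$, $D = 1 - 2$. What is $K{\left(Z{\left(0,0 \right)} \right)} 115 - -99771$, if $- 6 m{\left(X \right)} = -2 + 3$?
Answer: $99771$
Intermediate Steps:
$D = -1$
$m{\left(X \right)} = - \frac{1}{6}$ ($m{\left(X \right)} = - \frac{-2 + 3}{6} = \left(- \frac{1}{6}\right) 1 = - \frac{1}{6}$)
$Z{\left(M,V \right)} = 2 V$
$f{\left(x \right)} = \frac{1}{-1 + x}$ ($f{\left(x \right)} = \frac{1}{x - 1} = \frac{1}{-1 + x}$)
$K{\left(d \right)} = - \frac{6 \sqrt{d}}{7}$ ($K{\left(d \right)} = \frac{\sqrt{d}}{-1 - \frac{1}{6}} = \frac{\sqrt{d}}{- \frac{7}{6}} = - \frac{6 \sqrt{d}}{7}$)
$K{\left(Z{\left(0,0 \right)} \right)} 115 - -99771 = - \frac{6 \sqrt{2 \cdot 0}}{7} \cdot 115 - -99771 = - \frac{6 \sqrt{0}}{7} \cdot 115 + 99771 = \left(- \frac{6}{7}\right) 0 \cdot 115 + 99771 = 0 \cdot 115 + 99771 = 0 + 99771 = 99771$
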